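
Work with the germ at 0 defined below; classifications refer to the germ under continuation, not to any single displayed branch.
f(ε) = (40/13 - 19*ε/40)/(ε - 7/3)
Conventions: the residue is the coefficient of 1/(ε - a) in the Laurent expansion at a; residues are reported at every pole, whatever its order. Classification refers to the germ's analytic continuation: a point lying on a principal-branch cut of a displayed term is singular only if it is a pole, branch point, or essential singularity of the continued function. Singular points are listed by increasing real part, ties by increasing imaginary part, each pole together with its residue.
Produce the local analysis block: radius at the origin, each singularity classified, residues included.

Radius of convergence at 0: 7/3.
At 7/3: a pole of order 1; residue 3071/1560.

Denominator factor (ε - 7/3): pole of order 1 at 7/3, modulus 7/3.
The radius of convergence is the smallest modulus among the singular points: 7/3.
At the order-1 pole 7/3 set g(ε) = (ε - (7/3))*f(ε) = 40/13 - 19*ε/40.
Simple pole: residue = g(a) at a = 7/3, which is 3071/1560.


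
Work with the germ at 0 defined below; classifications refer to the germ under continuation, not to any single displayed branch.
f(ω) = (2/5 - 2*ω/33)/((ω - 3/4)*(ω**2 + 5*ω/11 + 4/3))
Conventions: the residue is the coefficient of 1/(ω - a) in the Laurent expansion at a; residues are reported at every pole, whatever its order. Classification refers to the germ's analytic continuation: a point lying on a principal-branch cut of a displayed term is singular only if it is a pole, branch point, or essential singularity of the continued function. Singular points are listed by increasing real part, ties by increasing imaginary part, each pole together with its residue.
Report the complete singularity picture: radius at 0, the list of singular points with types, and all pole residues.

Radius of convergence at 0: 3/4.
At (-5/22) - ((1/66)*sqrt(5583))*i: a pole of order 1; residue (-468/5905) - ((41996/32967615)*sqrt(5583))*i.
At (-5/22) + ((1/66)*sqrt(5583))*i: a pole of order 1; residue (-468/5905) + ((41996/32967615)*sqrt(5583))*i.
At 3/4: a pole of order 1; residue 936/5905.

Denominator factor (ω**2 + 5*ω/11 + 4/3): discriminant -1861/363, complex-conjugate roots (-5/22) + ((1/66)*sqrt(5583))*i and (-5/22) - ((1/66)*sqrt(5583))*i; poles of order 1, moduli (2/3)*sqrt(3) and (2/3)*sqrt(3).
Denominator factor (ω - 3/4): pole of order 1 at 3/4, modulus 3/4.
The radius of convergence is the smallest modulus among the singular points: 3/4.
The factor ω**2 + 5*ω/11 + 4/3 splits as (ω - a)(ω - a') with a = (-5/22) - ((1/66)*sqrt(5583))*i, a' = (-5/22) + ((1/66)*sqrt(5583))*i. At the order-1 pole a set g(ω) = (ω - a)*f(ω) = [(2/5 - 2*ω/33)/(ω - 3/4)] / (ω - a').
Simple pole: residue = g(a) at a = (-5/22) - ((1/66)*sqrt(5583))*i, which is (-468/5905) - ((41996/32967615)*sqrt(5583))*i.
The factor ω**2 + 5*ω/11 + 4/3 splits as (ω - a)(ω - a') with a = (-5/22) + ((1/66)*sqrt(5583))*i, a' = (-5/22) - ((1/66)*sqrt(5583))*i. At the order-1 pole a set g(ω) = (ω - a)*f(ω) = [(2/5 - 2*ω/33)/(ω - 3/4)] / (ω - a').
Simple pole: residue = g(a) at a = (-5/22) + ((1/66)*sqrt(5583))*i, which is (-468/5905) + ((41996/32967615)*sqrt(5583))*i.
At the order-1 pole 3/4 set g(ω) = (ω - (3/4))*f(ω) = (2/5 - 2*ω/33)/(ω**2 + 5*ω/11 + 4/3).
Simple pole: residue = g(a) at a = 3/4, which is 936/5905.
List the singular points by increasing real part (a conjugate pair: the negative imaginary part first).


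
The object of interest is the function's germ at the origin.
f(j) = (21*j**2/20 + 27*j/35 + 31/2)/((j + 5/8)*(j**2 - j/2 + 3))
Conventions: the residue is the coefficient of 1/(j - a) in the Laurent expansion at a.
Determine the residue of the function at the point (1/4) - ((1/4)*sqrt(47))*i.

The residue is (-25849/16590) + ((133487/779730)*sqrt(47))*i.

The factor j**2 - j/2 + 3 splits as (j - a)(j - a') with a = (1/4) - ((1/4)*sqrt(47))*i, a' = (1/4) + ((1/4)*sqrt(47))*i. At the order-1 pole a set g(j) = (j - a)*f(j) = [(21*j**2/20 + 27*j/35 + 31/2)/(j + 5/8)] / (j - a').
Simple pole: residue = g(a) at a = (1/4) - ((1/4)*sqrt(47))*i, which is (-25849/16590) + ((133487/779730)*sqrt(47))*i.


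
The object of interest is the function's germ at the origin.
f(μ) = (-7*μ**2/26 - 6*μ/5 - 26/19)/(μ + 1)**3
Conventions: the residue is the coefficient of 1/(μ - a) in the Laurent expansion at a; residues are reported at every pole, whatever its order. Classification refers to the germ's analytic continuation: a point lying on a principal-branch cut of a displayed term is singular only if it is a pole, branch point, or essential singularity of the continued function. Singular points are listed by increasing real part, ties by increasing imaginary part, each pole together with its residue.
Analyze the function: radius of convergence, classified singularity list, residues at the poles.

Radius of convergence at 0: 1.
At -1: a pole of order 3; residue -7/26.

Denominator factor (μ + 1)^3: pole of order 3 at -1, modulus 1.
The radius of convergence is the smallest modulus among the singular points: 1.
At the order-3 pole -1 set g(μ) = (μ - (-1))^3*f(μ) = -7*μ**2/26 - 6*μ/5 - 26/19.
Order-3 pole: residue = g''(a)/2; g''(-1) = -7/13, so the residue is -7/26.


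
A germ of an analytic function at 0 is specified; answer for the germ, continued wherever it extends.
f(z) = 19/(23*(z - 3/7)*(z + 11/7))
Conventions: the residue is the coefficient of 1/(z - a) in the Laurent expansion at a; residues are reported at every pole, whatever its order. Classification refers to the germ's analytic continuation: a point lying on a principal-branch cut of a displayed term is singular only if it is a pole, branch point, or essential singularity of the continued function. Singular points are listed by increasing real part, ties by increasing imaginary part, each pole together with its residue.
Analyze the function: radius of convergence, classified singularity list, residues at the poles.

Denominator factor (z + 11/7): pole of order 1 at -11/7, modulus 11/7.
Denominator factor (z - 3/7): pole of order 1 at 3/7, modulus 3/7.
The radius of convergence is the smallest modulus among the singular points: 3/7.
At the order-1 pole -11/7 set g(z) = (z - (-11/7))*f(z) = 19/(23*(z - 3/7)).
Simple pole: residue = g(a) at a = -11/7, which is -19/46.
At the order-1 pole 3/7 set g(z) = (z - (3/7))*f(z) = 19/(23*(z + 11/7)).
Simple pole: residue = g(a) at a = 3/7, which is 19/46.
List the singular points by increasing real part (a conjugate pair: the negative imaginary part first).

Radius of convergence at 0: 3/7.
At -11/7: a pole of order 1; residue -19/46.
At 3/7: a pole of order 1; residue 19/46.


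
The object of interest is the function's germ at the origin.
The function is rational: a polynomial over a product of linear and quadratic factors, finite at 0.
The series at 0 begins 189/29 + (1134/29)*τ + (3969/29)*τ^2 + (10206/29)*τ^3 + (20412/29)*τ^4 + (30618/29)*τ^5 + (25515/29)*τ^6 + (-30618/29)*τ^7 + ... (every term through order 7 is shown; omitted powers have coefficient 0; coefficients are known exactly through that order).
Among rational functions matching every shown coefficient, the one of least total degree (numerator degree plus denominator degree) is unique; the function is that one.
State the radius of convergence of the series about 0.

No rational of total degree below 4 reproduces all 8 coefficients; solving the [0/4] Pade equations on them gives f(τ) = 21/(29*(τ**2 - τ + 1/3)**2), whose expansion matches every shown term.
Denominator factor (τ**2 - τ + 1/3)^2: discriminant -1/3, complex-conjugate roots (1/2) + ((1/6)*sqrt(3))*i and (1/2) - ((1/6)*sqrt(3))*i; poles of order 2, moduli (1/3)*sqrt(3) and (1/3)*sqrt(3).
The radius of convergence is the smallest modulus among the singular points: (1/3)*sqrt(3).

The radius of convergence is (1/3)*sqrt(3).


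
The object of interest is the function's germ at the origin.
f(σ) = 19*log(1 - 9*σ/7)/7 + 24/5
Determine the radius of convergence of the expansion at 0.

The radius of convergence is 7/9.

Branch term (19/7)*log(1 - σ/(7/9)): its argument vanishes at σ = 7/9, a logarithmic branch point, modulus 7/9.
The radius of convergence is the smallest modulus among the singular points: 7/9.


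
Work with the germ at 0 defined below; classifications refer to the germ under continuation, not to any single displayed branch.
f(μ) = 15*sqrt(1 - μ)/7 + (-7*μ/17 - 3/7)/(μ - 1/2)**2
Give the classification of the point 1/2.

The denominator factor μ - 1/2 vanishes at 1/2 and appears to the power 2; the numerator there equals -151/238, nonzero, and no other factor vanishes.
The branch terms are analytic at this point.
Hence a pole whose order is the multiplicity, 2.

The point is a pole of order 2.


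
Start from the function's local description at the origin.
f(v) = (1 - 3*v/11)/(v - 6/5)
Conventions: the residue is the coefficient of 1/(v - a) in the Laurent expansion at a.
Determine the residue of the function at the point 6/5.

The residue is 37/55.

At the order-1 pole 6/5 set g(v) = (v - (6/5))*f(v) = 1 - 3*v/11.
Simple pole: residue = g(a) at a = 6/5, which is 37/55.


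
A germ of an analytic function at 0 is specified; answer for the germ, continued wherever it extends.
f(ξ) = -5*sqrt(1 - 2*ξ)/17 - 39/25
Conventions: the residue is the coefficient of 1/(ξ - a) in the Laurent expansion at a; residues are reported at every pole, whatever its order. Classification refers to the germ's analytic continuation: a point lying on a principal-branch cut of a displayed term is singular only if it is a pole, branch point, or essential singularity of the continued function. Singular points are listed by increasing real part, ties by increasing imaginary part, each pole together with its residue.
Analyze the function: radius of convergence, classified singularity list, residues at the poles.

Branch term (-5/17)*sqrt(1 - ξ/(1/2)): its argument vanishes at ξ = 1/2, a square-root branch point, modulus 1/2.
The radius of convergence is the smallest modulus among the singular points: 1/2.

Radius of convergence at 0: 1/2.
At 1/2: an algebraic (square-root) branch point.


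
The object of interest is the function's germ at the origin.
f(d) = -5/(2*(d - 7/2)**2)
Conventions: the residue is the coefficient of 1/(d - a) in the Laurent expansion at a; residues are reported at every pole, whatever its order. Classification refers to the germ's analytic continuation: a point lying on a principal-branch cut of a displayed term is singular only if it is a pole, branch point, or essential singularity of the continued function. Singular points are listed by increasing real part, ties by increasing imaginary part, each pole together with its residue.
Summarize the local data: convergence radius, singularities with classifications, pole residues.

Radius of convergence at 0: 7/2.
At 7/2: a pole of order 2; residue 0.

Denominator factor (d - 7/2)^2: pole of order 2 at 7/2, modulus 7/2.
The radius of convergence is the smallest modulus among the singular points: 7/2.
At the order-2 pole 7/2 set g(d) = (d - (7/2))^2*f(d) = -5/2.
Order-2 pole: residue = g'(a); g'(7/2) = 0, so the residue is 0.


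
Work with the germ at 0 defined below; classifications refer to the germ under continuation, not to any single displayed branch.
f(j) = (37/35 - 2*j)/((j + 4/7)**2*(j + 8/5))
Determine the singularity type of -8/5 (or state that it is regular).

The denominator factor j + 8/5 vanishes at -8/5 and appears to the power 1; the numerator there equals 149/35, nonzero, and no other factor vanishes.
Hence a pole whose order is the multiplicity, 1.

The point is a pole of order 1.


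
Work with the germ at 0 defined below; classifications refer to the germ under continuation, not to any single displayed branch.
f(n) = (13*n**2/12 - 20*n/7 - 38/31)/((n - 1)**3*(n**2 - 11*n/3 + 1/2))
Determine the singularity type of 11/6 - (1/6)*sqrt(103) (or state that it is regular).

The denominator factor n**2 - 11*n/3 + 1/2 vanishes at 11/6 - (1/6)*sqrt(103) and appears to the power 1; the numerator there equals 1622/5859 - (281/1512)*sqrt(103), nonzero, and no other factor vanishes.
Hence a pole whose order is the multiplicity, 1.

The point is a pole of order 1.


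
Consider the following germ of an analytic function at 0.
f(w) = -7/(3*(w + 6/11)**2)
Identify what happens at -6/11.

The denominator factor w + 6/11 vanishes at -6/11 and appears to the power 2; the numerator there equals -7/3, nonzero, and no other factor vanishes.
Hence a pole whose order is the multiplicity, 2.

The point is a pole of order 2.


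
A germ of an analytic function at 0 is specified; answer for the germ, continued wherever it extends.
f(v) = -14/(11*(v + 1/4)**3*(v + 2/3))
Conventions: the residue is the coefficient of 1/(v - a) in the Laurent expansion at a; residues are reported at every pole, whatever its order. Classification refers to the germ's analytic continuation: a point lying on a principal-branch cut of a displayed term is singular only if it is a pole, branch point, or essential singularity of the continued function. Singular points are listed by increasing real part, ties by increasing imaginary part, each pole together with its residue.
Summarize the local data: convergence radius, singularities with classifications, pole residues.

Radius of convergence at 0: 1/4.
At -2/3: a pole of order 1; residue 24192/1375.
At -1/4: a pole of order 3; residue -24192/1375.

Denominator factor (v + 1/4)^3: pole of order 3 at -1/4, modulus 1/4.
Denominator factor (v + 2/3): pole of order 1 at -2/3, modulus 2/3.
The radius of convergence is the smallest modulus among the singular points: 1/4.
At the order-1 pole -2/3 set g(v) = (v - (-2/3))*f(v) = -14/(11*(v + 1/4)**3).
Simple pole: residue = g(a) at a = -2/3, which is 24192/1375.
At the order-3 pole -1/4 set g(v) = (v - (-1/4))^3*f(v) = -14/(11*(v + 2/3)).
Order-3 pole: residue = g''(a)/2; g''(-1/4) = -48384/1375, so the residue is -24192/1375.
List the singular points by increasing real part (a conjugate pair: the negative imaginary part first).


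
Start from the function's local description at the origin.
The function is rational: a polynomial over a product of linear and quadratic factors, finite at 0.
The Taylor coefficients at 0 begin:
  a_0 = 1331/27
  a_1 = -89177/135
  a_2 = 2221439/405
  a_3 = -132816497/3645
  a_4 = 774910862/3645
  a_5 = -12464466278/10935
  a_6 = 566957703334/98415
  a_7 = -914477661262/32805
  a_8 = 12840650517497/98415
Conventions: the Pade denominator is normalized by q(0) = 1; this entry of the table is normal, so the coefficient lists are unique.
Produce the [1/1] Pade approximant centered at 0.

The Pade approximant has numerator coefficients [1331/27, -6817382/27135]; denominator coefficients [1, 1669/201].

Taylor coefficients needed (read off): a_0 = 1331/27, a_1 = -89177/135, a_2 = 2221439/405.
Write the denominator as Q(φ) = 1 + q1*φ. Requiring Q*f - P = O(φ^3) with deg P <= 1 kills the coefficients of φ^2..φ^2 in Q*f:
  φ^2: a_2 + q1*a_1 = 0, i.e. 2221439/405 + (-89177/135)*q1 = 0.
Solving this linear system: q1 = 1669/201.
The numerator is Q*f truncated at degree 1: P0 = a_0 = 1331/27; P1 = a_1 + q1*a_0 = -6817382/27135.


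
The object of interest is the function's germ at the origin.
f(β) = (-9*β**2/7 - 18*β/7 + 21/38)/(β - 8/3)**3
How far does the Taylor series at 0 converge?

The radius of convergence is 8/3.

Denominator factor (β - 8/3)^3: pole of order 3 at 8/3, modulus 8/3.
The radius of convergence is the smallest modulus among the singular points: 8/3.


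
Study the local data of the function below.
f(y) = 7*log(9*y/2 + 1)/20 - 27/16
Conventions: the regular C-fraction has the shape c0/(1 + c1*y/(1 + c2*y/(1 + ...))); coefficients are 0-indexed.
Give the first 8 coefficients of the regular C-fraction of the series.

Taylor coefficients (expand at 0): a_0 = -27/16, a_1 = 63/40, a_2 = -567/160, a_3 = 1701/160, a_4 = -45927/1280, a_5 = 413343/3200, a_6 = -1240029/2560, a_7 = 4782969/2560.
c0 = a_0 = -27/16. Peel one level at a time: if S = 1 + c*y/S' with S'(0) = 1, then c is the y-coefficient of S and S' = c*y/(S - 1).
S_1 = c0/f = 1 + (14/15)*y + (-553/450)*y^2 + ...; c1 = 14/15.
S_2 = c1*y/(S_1 - 1) = 1 + (79/60)*y + (-27/16)*y^2 + ...; c2 = 79/60.
S_3 = c2*y/(S_2 - 1) = 1 + (405/316)*y + (-61965/49928)*y^2 + ...; c3 = 405/316.
S_4 = c3*y/(S_3 - 1) = 1 + (153/158)*y + (-27/20)*y^2 + ...; c4 = 153/158.
S_5 = c4*y/(S_4 - 1) = 1 + (237/170)*y + (-68967/57800)*y^2 + ...; c5 = 237/170.
S_6 = c5*y/(S_5 - 1) = 1 + (291/340)*y + (-729/560)*y^2 + ...; c6 = 291/340.
S_7 = c6*y/(S_6 - 1) = 1 + (4131/2716)*y + ...; c7 = 4131/2716.

The regular C-fraction coefficients are [-27/16, 14/15, 79/60, 405/316, 153/158, 237/170, 291/340, 4131/2716].


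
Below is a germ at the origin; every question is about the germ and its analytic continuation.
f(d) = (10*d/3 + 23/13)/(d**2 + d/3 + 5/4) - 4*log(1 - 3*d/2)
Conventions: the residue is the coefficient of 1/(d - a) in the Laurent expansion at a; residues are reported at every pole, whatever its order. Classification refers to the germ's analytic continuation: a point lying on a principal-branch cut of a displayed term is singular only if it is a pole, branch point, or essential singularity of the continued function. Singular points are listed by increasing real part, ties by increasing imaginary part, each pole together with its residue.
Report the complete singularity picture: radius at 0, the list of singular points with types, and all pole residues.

Denominator factor (d**2 + d/3 + 5/4): discriminant -44/9, complex-conjugate roots (-1/6) + ((1/3)*sqrt(11))*i and (-1/6) - ((1/3)*sqrt(11))*i; poles of order 1, moduli (1/2)*sqrt(5) and (1/2)*sqrt(5).
Branch term (-4)*log(1 - d/(2/3)): its argument vanishes at d = 2/3, a logarithmic branch point, modulus 2/3.
The radius of convergence is the smallest modulus among the singular points: 2/3.
The branch term is analytic at (-1/6) - ((1/3)*sqrt(11))*i and contributes nothing to the residue; only the rational part matters.
The factor d**2 + d/3 + 5/4 splits as (d - a)(d - a') with a = (-1/6) - ((1/3)*sqrt(11))*i, a' = (-1/6) + ((1/3)*sqrt(11))*i. At the order-1 pole a set g(d) = (d - a)*(rational part) = [10*d/3 + 23/13] / (d - a').
Simple pole: residue = g(a) at a = (-1/6) - ((1/3)*sqrt(11))*i, which is (5/3) + ((71/429)*sqrt(11))*i.
The branch term is analytic at (-1/6) + ((1/3)*sqrt(11))*i and contributes nothing to the residue; only the rational part matters.
The factor d**2 + d/3 + 5/4 splits as (d - a)(d - a') with a = (-1/6) + ((1/3)*sqrt(11))*i, a' = (-1/6) - ((1/3)*sqrt(11))*i. At the order-1 pole a set g(d) = (d - a)*(rational part) = [10*d/3 + 23/13] / (d - a').
Simple pole: residue = g(a) at a = (-1/6) + ((1/3)*sqrt(11))*i, which is (5/3) - ((71/429)*sqrt(11))*i.
List the singular points by increasing real part (a conjugate pair: the negative imaginary part first).

Radius of convergence at 0: 2/3.
At (-1/6) - ((1/3)*sqrt(11))*i: a pole of order 1; residue (5/3) + ((71/429)*sqrt(11))*i.
At (-1/6) + ((1/3)*sqrt(11))*i: a pole of order 1; residue (5/3) - ((71/429)*sqrt(11))*i.
At 2/3: a logarithmic branch point.


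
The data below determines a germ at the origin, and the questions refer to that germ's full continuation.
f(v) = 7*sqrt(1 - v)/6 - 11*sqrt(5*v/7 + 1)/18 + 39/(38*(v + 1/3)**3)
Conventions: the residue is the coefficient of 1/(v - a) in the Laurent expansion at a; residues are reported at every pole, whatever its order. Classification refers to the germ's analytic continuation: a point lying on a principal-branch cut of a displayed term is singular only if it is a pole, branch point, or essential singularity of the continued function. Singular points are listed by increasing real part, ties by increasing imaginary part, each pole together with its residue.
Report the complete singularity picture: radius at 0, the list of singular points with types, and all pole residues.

Radius of convergence at 0: 1/3.
At -7/5: an algebraic (square-root) branch point.
At -1/3: a pole of order 3; residue 0.
At 1: an algebraic (square-root) branch point.

Denominator factor (v + 1/3)^3: pole of order 3 at -1/3, modulus 1/3.
Branch term (7/6)*sqrt(1 - v/(1)): its argument vanishes at v = 1, a square-root branch point, modulus 1.
Branch term (-11/18)*sqrt(1 - v/(-7/5)): its argument vanishes at v = -7/5, a square-root branch point, modulus 7/5.
The radius of convergence is the smallest modulus among the singular points: 1/3.
The branch terms are analytic at -1/3 and contribute nothing to the residue; only the rational part matters.
At the order-3 pole -1/3 set g(v) = (v - (-1/3))^3*(rational part) = 39/38.
Order-3 pole: residue = g''(a)/2; g''(-1/3) = 0, so the residue is 0.
List the singular points by increasing real part (a conjugate pair: the negative imaginary part first).


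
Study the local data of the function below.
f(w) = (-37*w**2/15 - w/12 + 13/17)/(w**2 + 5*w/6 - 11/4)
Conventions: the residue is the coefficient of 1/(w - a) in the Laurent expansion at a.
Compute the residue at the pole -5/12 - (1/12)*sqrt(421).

The residue is 71/72 + (251179/2576520)*sqrt(421).


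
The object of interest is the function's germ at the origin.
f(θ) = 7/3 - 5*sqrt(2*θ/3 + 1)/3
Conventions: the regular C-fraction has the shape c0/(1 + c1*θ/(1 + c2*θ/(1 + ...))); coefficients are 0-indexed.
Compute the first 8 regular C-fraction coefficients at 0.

The regular C-fraction coefficients are [2/3, 5/6, -2/3, -1/24, 3/8, 2/27, 7/27, 3/28].

Taylor coefficients (expand at 0): a_0 = 2/3, a_1 = -5/9, a_2 = 5/54, a_3 = -5/162, a_4 = 25/1944, a_5 = -35/5832, a_6 = 35/11664, a_7 = -55/34992.
c0 = a_0 = 2/3. Peel one level at a time: if S = 1 + c*θ/S' with S'(0) = 1, then c is the θ-coefficient of S and S' = c*θ/(S - 1).
S_1 = c0/f = 1 + (5/6)*θ + (5/9)*θ^2 + ...; c1 = 5/6.
S_2 = c1*θ/(S_1 - 1) = 1 + (-2/3)*θ + (-1/36)*θ^2 + ...; c2 = -2/3.
S_3 = c2*θ/(S_2 - 1) = 1 + (-1/24)*θ + (1/64)*θ^2 + ...; c3 = -1/24.
S_4 = c3*θ/(S_3 - 1) = 1 + (3/8)*θ + (-1/36)*θ^2 + ...; c4 = 3/8.
S_5 = c4*θ/(S_4 - 1) = 1 + (2/27)*θ + (-14/729)*θ^2 + ...; c5 = 2/27.
S_6 = c5*θ/(S_5 - 1) = 1 + (7/27)*θ + (-1/36)*θ^2 + ...; c6 = 7/27.
S_7 = c6*θ/(S_6 - 1) = 1 + (3/28)*θ + ...; c7 = 3/28.


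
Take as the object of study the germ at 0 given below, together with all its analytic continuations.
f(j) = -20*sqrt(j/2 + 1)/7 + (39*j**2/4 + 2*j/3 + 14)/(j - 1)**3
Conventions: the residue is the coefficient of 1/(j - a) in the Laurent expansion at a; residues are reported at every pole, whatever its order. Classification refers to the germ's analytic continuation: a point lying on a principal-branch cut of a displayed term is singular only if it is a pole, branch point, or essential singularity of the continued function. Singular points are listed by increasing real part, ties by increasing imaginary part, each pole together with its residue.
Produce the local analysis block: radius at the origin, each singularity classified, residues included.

Denominator factor (j - 1)^3: pole of order 3 at 1, modulus 1.
Branch term (-20/7)*sqrt(1 - j/(-2)): its argument vanishes at j = -2, a square-root branch point, modulus 2.
The radius of convergence is the smallest modulus among the singular points: 1.
The branch term is analytic at 1 and contributes nothing to the residue; only the rational part matters.
At the order-3 pole 1 set g(j) = (j - (1))^3*(rational part) = 39*j**2/4 + 2*j/3 + 14.
Order-3 pole: residue = g''(a)/2; g''(1) = 39/2, so the residue is 39/4.
List the singular points by increasing real part (a conjugate pair: the negative imaginary part first).

Radius of convergence at 0: 1.
At -2: an algebraic (square-root) branch point.
At 1: a pole of order 3; residue 39/4.


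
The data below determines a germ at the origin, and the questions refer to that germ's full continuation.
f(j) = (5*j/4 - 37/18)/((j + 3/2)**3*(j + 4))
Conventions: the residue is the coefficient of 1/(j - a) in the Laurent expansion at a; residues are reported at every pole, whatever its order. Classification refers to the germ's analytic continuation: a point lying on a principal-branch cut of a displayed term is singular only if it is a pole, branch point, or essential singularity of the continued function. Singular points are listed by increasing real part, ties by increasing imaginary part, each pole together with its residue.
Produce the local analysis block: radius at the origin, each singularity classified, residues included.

Denominator factor (j + 3/2)^3: pole of order 3 at -3/2, modulus 3/2.
Denominator factor (j + 4): pole of order 1 at -4, modulus 4.
The radius of convergence is the smallest modulus among the singular points: 3/2.
At the order-1 pole -4 set g(j) = (j - (-4))*f(j) = (5*j/4 - 37/18)/(j + 3/2)**3.
Simple pole: residue = g(a) at a = -4, which is 508/1125.
At the order-3 pole -3/2 set g(j) = (j - (-3/2))^3*f(j) = (5*j/4 - 37/18)/(j + 4).
Order-3 pole: residue = g''(a)/2; g''(-3/2) = -1016/1125, so the residue is -508/1125.
List the singular points by increasing real part (a conjugate pair: the negative imaginary part first).

Radius of convergence at 0: 3/2.
At -4: a pole of order 1; residue 508/1125.
At -3/2: a pole of order 3; residue -508/1125.


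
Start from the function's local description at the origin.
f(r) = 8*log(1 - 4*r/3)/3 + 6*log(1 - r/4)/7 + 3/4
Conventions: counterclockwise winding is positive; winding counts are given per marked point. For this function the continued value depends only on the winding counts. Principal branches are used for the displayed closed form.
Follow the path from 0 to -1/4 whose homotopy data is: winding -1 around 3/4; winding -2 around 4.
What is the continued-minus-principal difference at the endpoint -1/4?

The rational part is single-valued and drops out of the difference; each branch term changes only by its own monodromy.
(6/7)*log(1 - r/(4)): each positive loop around 4 adds 2*pi*i to the log, so winding -2 contributes (6/7)*(-2)*2*pi*i = -(24/7)*pi*i.
(8/3)*log(1 - r/(3/4)): each positive loop around 3/4 adds 2*pi*i to the log, so winding -1 contributes (8/3)*(-1)*2*pi*i = -(16/3)*pi*i.
Summing the contributions at r = -1/4 gives -(184/21)*pi*i.

Continued minus principal equals -(184/21)*pi*i.


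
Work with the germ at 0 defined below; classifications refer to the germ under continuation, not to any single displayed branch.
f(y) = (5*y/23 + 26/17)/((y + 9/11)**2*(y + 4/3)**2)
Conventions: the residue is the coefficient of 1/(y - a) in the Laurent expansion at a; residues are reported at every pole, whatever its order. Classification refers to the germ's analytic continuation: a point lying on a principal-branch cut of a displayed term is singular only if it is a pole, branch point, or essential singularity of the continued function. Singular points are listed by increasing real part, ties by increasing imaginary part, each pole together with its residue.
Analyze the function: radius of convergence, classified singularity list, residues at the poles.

Radius of convergence at 0: 9/11.
At -4/3: a pole of order 2; residue 36408537/1920983.
At -9/11: a pole of order 2; residue -36408537/1920983.

Denominator factor (y + 4/3)^2: pole of order 2 at -4/3, modulus 4/3.
Denominator factor (y + 9/11)^2: pole of order 2 at -9/11, modulus 9/11.
The radius of convergence is the smallest modulus among the singular points: 9/11.
At the order-2 pole -4/3 set g(y) = (y - (-4/3))^2*f(y) = (5*y/23 + 26/17)/(y + 9/11)**2.
Order-2 pole: residue = g'(a); g'(-4/3) = 36408537/1920983, so the residue is 36408537/1920983.
At the order-2 pole -9/11 set g(y) = (y - (-9/11))^2*f(y) = (5*y/23 + 26/17)/(y + 4/3)**2.
Order-2 pole: residue = g'(a); g'(-9/11) = -36408537/1920983, so the residue is -36408537/1920983.
List the singular points by increasing real part (a conjugate pair: the negative imaginary part first).


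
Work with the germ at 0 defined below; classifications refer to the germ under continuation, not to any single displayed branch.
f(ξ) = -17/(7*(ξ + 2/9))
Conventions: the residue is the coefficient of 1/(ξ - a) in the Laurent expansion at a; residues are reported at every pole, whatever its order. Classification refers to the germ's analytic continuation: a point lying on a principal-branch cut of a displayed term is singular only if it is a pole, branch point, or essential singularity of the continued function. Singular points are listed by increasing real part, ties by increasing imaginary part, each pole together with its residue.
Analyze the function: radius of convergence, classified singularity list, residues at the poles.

Denominator factor (ξ + 2/9): pole of order 1 at -2/9, modulus 2/9.
The radius of convergence is the smallest modulus among the singular points: 2/9.
At the order-1 pole -2/9 set g(ξ) = (ξ - (-2/9))*f(ξ) = -17/7.
Simple pole: residue = g(a) at a = -2/9, which is -17/7.

Radius of convergence at 0: 2/9.
At -2/9: a pole of order 1; residue -17/7.


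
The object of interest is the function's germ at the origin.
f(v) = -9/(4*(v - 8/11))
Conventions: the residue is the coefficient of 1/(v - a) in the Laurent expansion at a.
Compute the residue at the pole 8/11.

The residue is -9/4.

At the order-1 pole 8/11 set g(v) = (v - (8/11))*f(v) = -9/4.
Simple pole: residue = g(a) at a = 8/11, which is -9/4.


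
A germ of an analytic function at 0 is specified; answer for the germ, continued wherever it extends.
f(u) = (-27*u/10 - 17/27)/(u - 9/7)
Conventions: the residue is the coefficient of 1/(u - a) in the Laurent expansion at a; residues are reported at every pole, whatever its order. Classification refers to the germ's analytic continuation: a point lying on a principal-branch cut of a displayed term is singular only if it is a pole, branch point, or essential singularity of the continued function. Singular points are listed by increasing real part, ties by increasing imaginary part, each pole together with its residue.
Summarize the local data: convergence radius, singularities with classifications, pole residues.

Radius of convergence at 0: 9/7.
At 9/7: a pole of order 1; residue -7751/1890.

Denominator factor (u - 9/7): pole of order 1 at 9/7, modulus 9/7.
The radius of convergence is the smallest modulus among the singular points: 9/7.
At the order-1 pole 9/7 set g(u) = (u - (9/7))*f(u) = -27*u/10 - 17/27.
Simple pole: residue = g(a) at a = 9/7, which is -7751/1890.


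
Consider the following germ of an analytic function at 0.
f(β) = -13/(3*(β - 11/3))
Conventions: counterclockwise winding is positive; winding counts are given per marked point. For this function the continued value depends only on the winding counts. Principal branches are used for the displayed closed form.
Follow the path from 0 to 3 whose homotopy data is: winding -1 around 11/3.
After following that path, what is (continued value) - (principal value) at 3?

Continued minus principal equals 0.

The function is rational, hence single-valued: continuing it around any pole returns the same value, so the difference is 0.


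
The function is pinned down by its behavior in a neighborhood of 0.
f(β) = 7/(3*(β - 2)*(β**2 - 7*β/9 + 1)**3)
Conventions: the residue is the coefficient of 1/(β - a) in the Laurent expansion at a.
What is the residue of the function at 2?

The residue is 1701/29791.

At the order-1 pole 2 set g(β) = (β - (2))*f(β) = 7/(3*(β**2 - 7*β/9 + 1)**3).
Simple pole: residue = g(a) at a = 2, which is 1701/29791.


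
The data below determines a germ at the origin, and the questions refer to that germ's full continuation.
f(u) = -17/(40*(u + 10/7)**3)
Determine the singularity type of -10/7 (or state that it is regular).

The denominator factor u + 10/7 vanishes at -10/7 and appears to the power 3; the numerator there equals -17/40, nonzero, and no other factor vanishes.
Hence a pole whose order is the multiplicity, 3.

The point is a pole of order 3.


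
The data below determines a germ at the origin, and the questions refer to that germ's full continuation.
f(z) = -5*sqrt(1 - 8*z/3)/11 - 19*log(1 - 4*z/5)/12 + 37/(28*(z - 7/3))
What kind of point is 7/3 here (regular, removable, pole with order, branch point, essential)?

The denominator factor z - 7/3 vanishes at 7/3 and appears to the power 1; the numerator there equals 37/28, nonzero, and no other factor vanishes.
The branch terms are analytic at this point.
Hence a pole whose order is the multiplicity, 1.

The point is a pole of order 1.


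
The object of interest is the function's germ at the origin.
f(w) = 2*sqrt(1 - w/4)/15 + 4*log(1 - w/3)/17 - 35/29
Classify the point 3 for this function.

The term (4/17)*log(1 - w/(3)) has argument 1 - 3/(3) = 0 at 3: a logarithmic (infinitely-sheeted) branch point; the remaining terms are analytic or single-valued there.

The point is a logarithmic branch point.


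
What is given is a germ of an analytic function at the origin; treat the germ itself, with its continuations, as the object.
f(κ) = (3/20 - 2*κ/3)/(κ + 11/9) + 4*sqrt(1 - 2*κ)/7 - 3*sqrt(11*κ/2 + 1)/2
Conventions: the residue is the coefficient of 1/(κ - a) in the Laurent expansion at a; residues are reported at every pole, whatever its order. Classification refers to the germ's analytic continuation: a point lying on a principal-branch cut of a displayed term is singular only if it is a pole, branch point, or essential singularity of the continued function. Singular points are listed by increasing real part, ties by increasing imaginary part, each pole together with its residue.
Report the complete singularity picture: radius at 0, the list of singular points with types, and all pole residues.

Radius of convergence at 0: 2/11.
At -11/9: a pole of order 1; residue 521/540.
At -2/11: an algebraic (square-root) branch point.
At 1/2: an algebraic (square-root) branch point.

Denominator factor (κ + 11/9): pole of order 1 at -11/9, modulus 11/9.
Branch term (4/7)*sqrt(1 - κ/(1/2)): its argument vanishes at κ = 1/2, a square-root branch point, modulus 1/2.
Branch term (-3/2)*sqrt(1 - κ/(-2/11)): its argument vanishes at κ = -2/11, a square-root branch point, modulus 2/11.
The radius of convergence is the smallest modulus among the singular points: 2/11.
The branch terms are analytic at -11/9 and contribute nothing to the residue; only the rational part matters.
At the order-1 pole -11/9 set g(κ) = (κ - (-11/9))*(rational part) = 3/20 - 2*κ/3.
Simple pole: residue = g(a) at a = -11/9, which is 521/540.
List the singular points by increasing real part (a conjugate pair: the negative imaginary part first).


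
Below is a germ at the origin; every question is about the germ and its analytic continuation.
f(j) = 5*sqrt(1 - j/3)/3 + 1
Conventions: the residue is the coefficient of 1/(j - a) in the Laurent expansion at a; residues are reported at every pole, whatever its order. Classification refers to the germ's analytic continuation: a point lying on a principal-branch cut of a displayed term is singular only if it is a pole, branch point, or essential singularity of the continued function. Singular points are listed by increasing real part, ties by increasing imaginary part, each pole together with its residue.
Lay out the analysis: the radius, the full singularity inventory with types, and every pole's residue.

Branch term (5/3)*sqrt(1 - j/(3)): its argument vanishes at j = 3, a square-root branch point, modulus 3.
The radius of convergence is the smallest modulus among the singular points: 3.

Radius of convergence at 0: 3.
At 3: an algebraic (square-root) branch point.


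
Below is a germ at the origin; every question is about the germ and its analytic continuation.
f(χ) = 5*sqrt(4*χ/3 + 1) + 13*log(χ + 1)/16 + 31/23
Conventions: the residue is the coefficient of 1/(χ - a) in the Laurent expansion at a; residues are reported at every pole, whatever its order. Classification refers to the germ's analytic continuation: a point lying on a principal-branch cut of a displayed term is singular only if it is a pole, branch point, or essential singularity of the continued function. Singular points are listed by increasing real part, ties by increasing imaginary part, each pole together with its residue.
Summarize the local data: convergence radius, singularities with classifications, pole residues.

Radius of convergence at 0: 3/4.
At -1: a logarithmic branch point.
At -3/4: an algebraic (square-root) branch point.

Branch term (5)*sqrt(1 - χ/(-3/4)): its argument vanishes at χ = -3/4, a square-root branch point, modulus 3/4.
Branch term (13/16)*log(1 - χ/(-1)): its argument vanishes at χ = -1, a logarithmic branch point, modulus 1.
The radius of convergence is the smallest modulus among the singular points: 3/4.
List the singular points by increasing real part (a conjugate pair: the negative imaginary part first).


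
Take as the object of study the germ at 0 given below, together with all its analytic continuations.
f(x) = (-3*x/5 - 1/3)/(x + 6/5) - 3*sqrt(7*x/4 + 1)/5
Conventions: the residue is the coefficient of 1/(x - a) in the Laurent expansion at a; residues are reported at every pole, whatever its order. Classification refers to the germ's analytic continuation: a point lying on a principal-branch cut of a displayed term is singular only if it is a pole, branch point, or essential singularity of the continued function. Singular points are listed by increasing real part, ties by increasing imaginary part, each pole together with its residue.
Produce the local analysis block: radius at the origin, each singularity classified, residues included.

Radius of convergence at 0: 4/7.
At -6/5: a pole of order 1; residue 29/75.
At -4/7: an algebraic (square-root) branch point.

Denominator factor (x + 6/5): pole of order 1 at -6/5, modulus 6/5.
Branch term (-3/5)*sqrt(1 - x/(-4/7)): its argument vanishes at x = -4/7, a square-root branch point, modulus 4/7.
The radius of convergence is the smallest modulus among the singular points: 4/7.
The branch term is analytic at -6/5 and contributes nothing to the residue; only the rational part matters.
At the order-1 pole -6/5 set g(x) = (x - (-6/5))*(rational part) = -3*x/5 - 1/3.
Simple pole: residue = g(a) at a = -6/5, which is 29/75.
List the singular points by increasing real part (a conjugate pair: the negative imaginary part first).


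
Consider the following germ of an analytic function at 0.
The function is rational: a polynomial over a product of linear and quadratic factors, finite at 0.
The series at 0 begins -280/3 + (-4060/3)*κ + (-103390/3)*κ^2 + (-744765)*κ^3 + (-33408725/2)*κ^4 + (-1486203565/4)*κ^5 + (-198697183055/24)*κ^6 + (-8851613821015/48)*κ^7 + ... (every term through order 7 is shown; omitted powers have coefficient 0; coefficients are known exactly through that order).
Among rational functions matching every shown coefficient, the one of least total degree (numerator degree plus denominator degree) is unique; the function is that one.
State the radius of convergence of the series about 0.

No rational of total degree below 4 reproduces all 8 coefficients; solving the [0/4] Pade equations on them gives f(κ) = -7/(6*(κ + 1/4)**2*(κ**2 - 9*κ/2 + 1/5)), whose expansion matches every shown term.
Denominator factor (κ + 1/4)^2: pole of order 2 at -1/4, modulus 1/4.
Denominator factor (κ**2 - 9*κ/2 + 1/5): discriminant 389/20, real irrational roots 9/4 + (1/20)*sqrt(1945) and 9/4 - (1/20)*sqrt(1945); poles of order 1, moduli 9/4 + (1/20)*sqrt(1945) and 9/4 - (1/20)*sqrt(1945).
The radius of convergence is the smallest modulus among the singular points: 9/4 - (1/20)*sqrt(1945).

The radius of convergence is 9/4 - (1/20)*sqrt(1945).


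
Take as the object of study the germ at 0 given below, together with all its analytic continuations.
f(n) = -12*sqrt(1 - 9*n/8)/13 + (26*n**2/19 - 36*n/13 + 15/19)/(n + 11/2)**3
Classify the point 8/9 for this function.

The term (-12/13)*sqrt(1 - n/(8/9)) has argument 1 - 8/9/(8/9) = 0 at 8/9: a square-root (algebraic, two-sheeted) branch point; the remaining terms are analytic or single-valued there.

The point is an algebraic (square-root) branch point.


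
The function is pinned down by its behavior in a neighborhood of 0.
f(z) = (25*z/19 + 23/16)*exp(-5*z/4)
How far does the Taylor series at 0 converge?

The factor exp(-5*z/4) is entire and contributes no finite singular point.
The polynomial part has no poles.
No finite singular points: the Taylor series at 0 converges everywhere.

The radius of convergence is infinite.
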